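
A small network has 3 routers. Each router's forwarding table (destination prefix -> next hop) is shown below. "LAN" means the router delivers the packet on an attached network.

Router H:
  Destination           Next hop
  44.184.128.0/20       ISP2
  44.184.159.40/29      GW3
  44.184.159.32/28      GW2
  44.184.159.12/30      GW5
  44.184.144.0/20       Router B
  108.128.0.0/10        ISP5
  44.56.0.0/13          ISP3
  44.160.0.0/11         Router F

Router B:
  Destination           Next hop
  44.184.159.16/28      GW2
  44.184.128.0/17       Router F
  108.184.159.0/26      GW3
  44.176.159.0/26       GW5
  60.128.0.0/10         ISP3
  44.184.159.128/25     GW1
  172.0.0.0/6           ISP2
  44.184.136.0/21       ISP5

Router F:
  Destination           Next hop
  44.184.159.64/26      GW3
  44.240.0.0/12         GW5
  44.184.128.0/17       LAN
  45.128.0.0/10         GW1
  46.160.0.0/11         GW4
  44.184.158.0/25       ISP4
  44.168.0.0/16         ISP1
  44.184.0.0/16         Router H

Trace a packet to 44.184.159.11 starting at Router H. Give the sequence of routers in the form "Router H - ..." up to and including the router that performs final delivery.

Router H - Router B - Router F

At Router H: longest match for 44.184.159.11 is 44.184.144.0/20 -> Router B
At Router B: longest match for 44.184.159.11 is 44.184.128.0/17 -> Router F
At Router F: longest match for 44.184.159.11 is 44.184.128.0/17 -> LAN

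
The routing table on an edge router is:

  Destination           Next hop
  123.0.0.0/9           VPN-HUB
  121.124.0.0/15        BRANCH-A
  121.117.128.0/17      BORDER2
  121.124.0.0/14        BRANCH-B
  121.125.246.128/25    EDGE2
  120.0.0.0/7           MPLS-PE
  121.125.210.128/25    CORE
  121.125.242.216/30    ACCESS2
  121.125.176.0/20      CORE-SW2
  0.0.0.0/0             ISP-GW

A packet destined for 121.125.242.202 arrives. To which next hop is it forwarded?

BRANCH-A

Routes whose prefix contains 121.125.242.202:
  0.0.0.0/0 (default, matches everything) -> ISP-GW
  120.0.0.0/7 (120.0.0.0 - 121.255.255.255) -> MPLS-PE
  121.124.0.0/14 (121.124.0.0 - 121.127.255.255) -> BRANCH-B
  121.124.0.0/15 (121.124.0.0 - 121.125.255.255) -> BRANCH-A
More-specific entries that do NOT match:
  121.125.242.216/30 (121.125.242.216 - 121.125.242.219) does not contain 121.125.242.202
  121.125.246.128/25 (121.125.246.128 - 121.125.246.255) does not contain 121.125.242.202
  121.125.210.128/25 (121.125.210.128 - 121.125.210.255) does not contain 121.125.242.202
  121.125.176.0/20 (121.125.176.0 - 121.125.191.255) does not contain 121.125.242.202
  121.117.128.0/17 (121.117.128.0 - 121.117.255.255) does not contain 121.125.242.202
Longest matching prefix is /15 -> next hop BRANCH-A.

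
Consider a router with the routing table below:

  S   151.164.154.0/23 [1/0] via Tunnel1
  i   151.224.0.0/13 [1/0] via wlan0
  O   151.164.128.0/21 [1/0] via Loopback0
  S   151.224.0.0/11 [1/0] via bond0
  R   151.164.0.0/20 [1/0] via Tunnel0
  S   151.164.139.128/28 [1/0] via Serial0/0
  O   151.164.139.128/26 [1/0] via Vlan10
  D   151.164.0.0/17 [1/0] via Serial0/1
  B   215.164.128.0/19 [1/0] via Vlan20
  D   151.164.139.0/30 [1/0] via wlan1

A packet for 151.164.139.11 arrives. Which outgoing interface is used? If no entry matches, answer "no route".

No entry's prefix contains 151.164.139.11; there is no default route.

no route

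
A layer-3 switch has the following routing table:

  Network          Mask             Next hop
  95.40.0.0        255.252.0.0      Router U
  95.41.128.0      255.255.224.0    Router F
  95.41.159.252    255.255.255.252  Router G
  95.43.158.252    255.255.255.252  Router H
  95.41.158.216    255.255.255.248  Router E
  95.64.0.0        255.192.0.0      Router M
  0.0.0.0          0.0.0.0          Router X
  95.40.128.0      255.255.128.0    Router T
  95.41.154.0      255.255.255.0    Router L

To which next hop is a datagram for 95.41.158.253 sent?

Router F

Routes whose prefix contains 95.41.158.253:
  0.0.0.0/0 (default, matches everything) -> Router X
  95.40.0.0/14 (95.40.0.0 - 95.43.255.255) -> Router U
  95.41.128.0/19 (95.41.128.0 - 95.41.159.255) -> Router F
More-specific entries that do NOT match:
  95.41.159.252/30 (95.41.159.252 - 95.41.159.255) does not contain 95.41.158.253
  95.43.158.252/30 (95.43.158.252 - 95.43.158.255) does not contain 95.41.158.253
  95.41.158.216/29 (95.41.158.216 - 95.41.158.223) does not contain 95.41.158.253
  95.41.154.0/24 (95.41.154.0 - 95.41.154.255) does not contain 95.41.158.253
Longest matching prefix is /19 -> next hop Router F.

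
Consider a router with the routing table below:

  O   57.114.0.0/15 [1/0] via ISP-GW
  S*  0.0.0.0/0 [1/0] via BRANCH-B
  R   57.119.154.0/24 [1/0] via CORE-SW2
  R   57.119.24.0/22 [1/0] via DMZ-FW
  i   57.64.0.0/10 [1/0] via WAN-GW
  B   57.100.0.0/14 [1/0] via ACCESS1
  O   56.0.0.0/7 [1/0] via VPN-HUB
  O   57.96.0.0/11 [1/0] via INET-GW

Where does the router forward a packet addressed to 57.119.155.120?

Routes whose prefix contains 57.119.155.120:
  0.0.0.0/0 (default, matches everything) -> BRANCH-B
  56.0.0.0/7 (56.0.0.0 - 57.255.255.255) -> VPN-HUB
  57.64.0.0/10 (57.64.0.0 - 57.127.255.255) -> WAN-GW
  57.96.0.0/11 (57.96.0.0 - 57.127.255.255) -> INET-GW
More-specific entries that do NOT match:
  57.119.154.0/24 (57.119.154.0 - 57.119.154.255) does not contain 57.119.155.120
  57.119.24.0/22 (57.119.24.0 - 57.119.27.255) does not contain 57.119.155.120
  57.114.0.0/15 (57.114.0.0 - 57.115.255.255) does not contain 57.119.155.120
  57.100.0.0/14 (57.100.0.0 - 57.103.255.255) does not contain 57.119.155.120
Longest matching prefix is /11 -> next hop INET-GW.

INET-GW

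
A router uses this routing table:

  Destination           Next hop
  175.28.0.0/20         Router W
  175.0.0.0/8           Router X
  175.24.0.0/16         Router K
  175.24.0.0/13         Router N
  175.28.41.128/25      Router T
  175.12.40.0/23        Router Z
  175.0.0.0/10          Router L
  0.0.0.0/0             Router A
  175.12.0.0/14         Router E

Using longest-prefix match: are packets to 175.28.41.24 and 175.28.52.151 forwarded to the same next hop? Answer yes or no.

yes

175.28.41.24: longest match 175.24.0.0/13 -> Router N
175.28.52.151: longest match 175.24.0.0/13 -> Router N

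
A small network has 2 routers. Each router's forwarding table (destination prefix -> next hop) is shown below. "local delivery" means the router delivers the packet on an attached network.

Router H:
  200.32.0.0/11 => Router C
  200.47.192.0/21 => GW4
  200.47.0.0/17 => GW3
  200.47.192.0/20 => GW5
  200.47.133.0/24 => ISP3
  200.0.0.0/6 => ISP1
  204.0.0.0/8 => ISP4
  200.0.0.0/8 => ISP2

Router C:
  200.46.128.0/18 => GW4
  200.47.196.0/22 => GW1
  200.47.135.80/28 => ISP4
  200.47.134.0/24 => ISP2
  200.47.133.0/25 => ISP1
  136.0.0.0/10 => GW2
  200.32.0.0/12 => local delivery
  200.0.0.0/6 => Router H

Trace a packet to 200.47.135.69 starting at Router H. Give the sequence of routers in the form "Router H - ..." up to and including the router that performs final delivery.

At Router H: longest match for 200.47.135.69 is 200.32.0.0/11 -> Router C
At Router C: longest match for 200.47.135.69 is 200.32.0.0/12 -> local delivery

Router H - Router C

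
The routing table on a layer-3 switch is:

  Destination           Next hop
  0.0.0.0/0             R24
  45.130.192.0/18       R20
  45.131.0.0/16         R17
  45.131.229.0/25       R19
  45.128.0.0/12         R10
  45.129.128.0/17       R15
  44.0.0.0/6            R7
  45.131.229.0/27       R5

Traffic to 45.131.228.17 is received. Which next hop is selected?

Routes whose prefix contains 45.131.228.17:
  0.0.0.0/0 (default, matches everything) -> R24
  44.0.0.0/6 (44.0.0.0 - 47.255.255.255) -> R7
  45.128.0.0/12 (45.128.0.0 - 45.143.255.255) -> R10
  45.131.0.0/16 (45.131.0.0 - 45.131.255.255) -> R17
More-specific entries that do NOT match:
  45.131.229.0/27 (45.131.229.0 - 45.131.229.31) does not contain 45.131.228.17
  45.131.229.0/25 (45.131.229.0 - 45.131.229.127) does not contain 45.131.228.17
  45.130.192.0/18 (45.130.192.0 - 45.130.255.255) does not contain 45.131.228.17
  45.129.128.0/17 (45.129.128.0 - 45.129.255.255) does not contain 45.131.228.17
Longest matching prefix is /16 -> next hop R17.

R17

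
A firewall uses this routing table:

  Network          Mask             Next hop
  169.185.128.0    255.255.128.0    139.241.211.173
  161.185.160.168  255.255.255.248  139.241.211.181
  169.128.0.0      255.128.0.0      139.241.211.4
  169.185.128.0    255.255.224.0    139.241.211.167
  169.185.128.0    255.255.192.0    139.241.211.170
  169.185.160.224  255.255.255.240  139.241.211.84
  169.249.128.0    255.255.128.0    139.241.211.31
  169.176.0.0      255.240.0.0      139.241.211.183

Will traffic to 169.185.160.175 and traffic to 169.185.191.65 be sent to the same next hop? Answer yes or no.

yes

169.185.160.175: longest match 169.185.128.0/18 -> 139.241.211.170
169.185.191.65: longest match 169.185.128.0/18 -> 139.241.211.170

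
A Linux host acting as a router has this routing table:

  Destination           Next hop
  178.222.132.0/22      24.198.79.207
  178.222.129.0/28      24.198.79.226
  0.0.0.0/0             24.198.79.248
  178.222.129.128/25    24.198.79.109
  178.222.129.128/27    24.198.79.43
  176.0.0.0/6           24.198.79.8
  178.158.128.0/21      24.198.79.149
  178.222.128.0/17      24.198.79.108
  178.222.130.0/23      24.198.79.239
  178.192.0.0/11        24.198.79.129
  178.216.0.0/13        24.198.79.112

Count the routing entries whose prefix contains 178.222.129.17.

Prefixes containing 178.222.129.17:
  0.0.0.0/0 (default, matches everything)
  176.0.0.0/6 (176.0.0.0 - 179.255.255.255)
  178.192.0.0/11 (178.192.0.0 - 178.223.255.255)
  178.216.0.0/13 (178.216.0.0 - 178.223.255.255)
  178.222.128.0/17 (178.222.128.0 - 178.222.255.255)
Total matching entries: 5.

5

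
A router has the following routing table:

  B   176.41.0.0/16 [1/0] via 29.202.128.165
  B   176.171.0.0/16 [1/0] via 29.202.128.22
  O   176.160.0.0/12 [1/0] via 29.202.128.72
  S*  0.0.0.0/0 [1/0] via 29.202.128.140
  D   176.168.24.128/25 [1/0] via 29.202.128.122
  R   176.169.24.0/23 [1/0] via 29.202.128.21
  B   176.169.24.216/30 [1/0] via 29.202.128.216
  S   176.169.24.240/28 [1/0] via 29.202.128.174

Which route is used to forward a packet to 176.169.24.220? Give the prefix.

176.169.24.0/23

Entries matching 176.169.24.220:
  0.0.0.0/0 (default, matches everything)
  176.160.0.0/12 (176.160.0.0 - 176.175.255.255)
  176.169.24.0/23 (176.169.24.0 - 176.169.25.255)
Most specific is 176.169.24.0/23.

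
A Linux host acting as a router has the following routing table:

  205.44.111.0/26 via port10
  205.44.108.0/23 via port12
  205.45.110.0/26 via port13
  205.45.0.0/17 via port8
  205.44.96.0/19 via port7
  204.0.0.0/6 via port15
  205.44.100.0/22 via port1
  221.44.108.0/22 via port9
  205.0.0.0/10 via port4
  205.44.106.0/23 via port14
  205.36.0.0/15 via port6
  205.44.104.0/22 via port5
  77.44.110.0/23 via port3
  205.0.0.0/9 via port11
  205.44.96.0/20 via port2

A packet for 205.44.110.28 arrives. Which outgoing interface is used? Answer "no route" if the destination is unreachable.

port2

Routes whose prefix contains 205.44.110.28:
  204.0.0.0/6 (204.0.0.0 - 207.255.255.255) -> port15
  205.0.0.0/9 (205.0.0.0 - 205.127.255.255) -> port11
  205.0.0.0/10 (205.0.0.0 - 205.63.255.255) -> port4
  205.44.96.0/19 (205.44.96.0 - 205.44.127.255) -> port7
  205.44.96.0/20 (205.44.96.0 - 205.44.111.255) -> port2
More-specific entries that do NOT match:
  205.44.111.0/26 (205.44.111.0 - 205.44.111.63) does not contain 205.44.110.28
  205.45.110.0/26 (205.45.110.0 - 205.45.110.63) does not contain 205.44.110.28
  205.44.108.0/23 (205.44.108.0 - 205.44.109.255) does not contain 205.44.110.28
  205.44.106.0/23 (205.44.106.0 - 205.44.107.255) does not contain 205.44.110.28
  77.44.110.0/23 (77.44.110.0 - 77.44.111.255) does not contain 205.44.110.28
  205.44.100.0/22 (205.44.100.0 - 205.44.103.255) does not contain 205.44.110.28
  221.44.108.0/22 (221.44.108.0 - 221.44.111.255) does not contain 205.44.110.28
  205.44.104.0/22 (205.44.104.0 - 205.44.107.255) does not contain 205.44.110.28
Longest matching prefix is /20 -> interface port2.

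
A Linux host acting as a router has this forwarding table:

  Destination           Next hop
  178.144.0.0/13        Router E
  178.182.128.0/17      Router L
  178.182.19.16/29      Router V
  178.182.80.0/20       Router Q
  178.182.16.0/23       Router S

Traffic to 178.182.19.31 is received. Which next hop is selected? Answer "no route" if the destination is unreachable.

no route

No entry's prefix contains 178.182.19.31; there is no default route.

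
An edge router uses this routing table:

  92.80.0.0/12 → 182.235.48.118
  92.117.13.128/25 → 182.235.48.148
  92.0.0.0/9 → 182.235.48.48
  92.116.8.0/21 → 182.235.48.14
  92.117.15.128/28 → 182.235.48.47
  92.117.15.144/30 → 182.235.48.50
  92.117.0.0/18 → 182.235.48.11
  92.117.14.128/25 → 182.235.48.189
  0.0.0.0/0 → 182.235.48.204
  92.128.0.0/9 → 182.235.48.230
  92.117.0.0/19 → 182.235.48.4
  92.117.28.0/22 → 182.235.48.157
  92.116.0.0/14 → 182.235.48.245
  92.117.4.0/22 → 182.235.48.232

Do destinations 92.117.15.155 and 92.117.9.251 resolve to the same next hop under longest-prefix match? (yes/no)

yes

92.117.15.155: longest match 92.117.0.0/19 -> 182.235.48.4
92.117.9.251: longest match 92.117.0.0/19 -> 182.235.48.4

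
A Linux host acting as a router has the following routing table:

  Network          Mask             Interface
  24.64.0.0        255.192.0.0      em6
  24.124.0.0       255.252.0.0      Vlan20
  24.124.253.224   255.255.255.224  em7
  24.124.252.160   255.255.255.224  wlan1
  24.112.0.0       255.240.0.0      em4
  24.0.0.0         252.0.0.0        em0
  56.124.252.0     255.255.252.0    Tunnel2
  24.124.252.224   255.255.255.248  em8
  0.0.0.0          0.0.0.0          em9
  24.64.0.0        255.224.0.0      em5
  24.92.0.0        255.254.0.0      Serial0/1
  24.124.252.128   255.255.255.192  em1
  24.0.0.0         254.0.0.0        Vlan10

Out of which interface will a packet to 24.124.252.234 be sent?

Vlan20

Routes whose prefix contains 24.124.252.234:
  0.0.0.0/0 (default, matches everything) -> em9
  24.0.0.0/6 (24.0.0.0 - 27.255.255.255) -> em0
  24.0.0.0/7 (24.0.0.0 - 25.255.255.255) -> Vlan10
  24.64.0.0/10 (24.64.0.0 - 24.127.255.255) -> em6
  24.112.0.0/12 (24.112.0.0 - 24.127.255.255) -> em4
  24.124.0.0/14 (24.124.0.0 - 24.127.255.255) -> Vlan20
More-specific entries that do NOT match:
  24.124.252.224/29 (24.124.252.224 - 24.124.252.231) does not contain 24.124.252.234
  24.124.253.224/27 (24.124.253.224 - 24.124.253.255) does not contain 24.124.252.234
  24.124.252.160/27 (24.124.252.160 - 24.124.252.191) does not contain 24.124.252.234
  24.124.252.128/26 (24.124.252.128 - 24.124.252.191) does not contain 24.124.252.234
  56.124.252.0/22 (56.124.252.0 - 56.124.255.255) does not contain 24.124.252.234
  24.92.0.0/15 (24.92.0.0 - 24.93.255.255) does not contain 24.124.252.234
Longest matching prefix is /14 -> interface Vlan20.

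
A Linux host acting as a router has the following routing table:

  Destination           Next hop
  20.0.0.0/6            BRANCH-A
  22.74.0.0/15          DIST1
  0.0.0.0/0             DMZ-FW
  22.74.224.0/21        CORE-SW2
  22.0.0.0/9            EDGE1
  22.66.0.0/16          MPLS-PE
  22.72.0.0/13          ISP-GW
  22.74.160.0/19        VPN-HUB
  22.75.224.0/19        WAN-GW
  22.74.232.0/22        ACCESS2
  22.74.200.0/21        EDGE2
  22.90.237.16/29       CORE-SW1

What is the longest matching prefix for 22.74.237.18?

22.74.0.0/15

Entries matching 22.74.237.18:
  0.0.0.0/0 (default, matches everything)
  20.0.0.0/6 (20.0.0.0 - 23.255.255.255)
  22.0.0.0/9 (22.0.0.0 - 22.127.255.255)
  22.72.0.0/13 (22.72.0.0 - 22.79.255.255)
  22.74.0.0/15 (22.74.0.0 - 22.75.255.255)
Most specific is 22.74.0.0/15.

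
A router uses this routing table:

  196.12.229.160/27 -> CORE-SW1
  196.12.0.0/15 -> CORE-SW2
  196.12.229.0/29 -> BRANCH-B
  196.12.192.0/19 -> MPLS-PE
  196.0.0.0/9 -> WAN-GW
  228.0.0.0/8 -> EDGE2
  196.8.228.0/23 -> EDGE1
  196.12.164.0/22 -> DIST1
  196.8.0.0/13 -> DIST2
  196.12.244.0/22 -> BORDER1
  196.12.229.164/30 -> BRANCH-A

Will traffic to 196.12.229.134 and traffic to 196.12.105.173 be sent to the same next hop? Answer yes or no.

yes

196.12.229.134: longest match 196.12.0.0/15 -> CORE-SW2
196.12.105.173: longest match 196.12.0.0/15 -> CORE-SW2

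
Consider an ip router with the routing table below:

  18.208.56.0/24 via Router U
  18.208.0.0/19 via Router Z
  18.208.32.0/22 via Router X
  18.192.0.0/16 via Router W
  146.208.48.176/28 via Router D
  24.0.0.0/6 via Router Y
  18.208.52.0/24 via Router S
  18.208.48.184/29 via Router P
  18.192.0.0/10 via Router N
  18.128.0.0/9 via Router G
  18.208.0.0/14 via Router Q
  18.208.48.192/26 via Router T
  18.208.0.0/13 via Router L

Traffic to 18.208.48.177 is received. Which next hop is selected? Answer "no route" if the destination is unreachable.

Router Q

Routes whose prefix contains 18.208.48.177:
  18.128.0.0/9 (18.128.0.0 - 18.255.255.255) -> Router G
  18.192.0.0/10 (18.192.0.0 - 18.255.255.255) -> Router N
  18.208.0.0/13 (18.208.0.0 - 18.215.255.255) -> Router L
  18.208.0.0/14 (18.208.0.0 - 18.211.255.255) -> Router Q
More-specific entries that do NOT match:
  18.208.48.184/29 (18.208.48.184 - 18.208.48.191) does not contain 18.208.48.177
  146.208.48.176/28 (146.208.48.176 - 146.208.48.191) does not contain 18.208.48.177
  18.208.48.192/26 (18.208.48.192 - 18.208.48.255) does not contain 18.208.48.177
  18.208.56.0/24 (18.208.56.0 - 18.208.56.255) does not contain 18.208.48.177
  18.208.52.0/24 (18.208.52.0 - 18.208.52.255) does not contain 18.208.48.177
  18.208.32.0/22 (18.208.32.0 - 18.208.35.255) does not contain 18.208.48.177
  18.208.0.0/19 (18.208.0.0 - 18.208.31.255) does not contain 18.208.48.177
  18.192.0.0/16 (18.192.0.0 - 18.192.255.255) does not contain 18.208.48.177
Longest matching prefix is /14 -> next hop Router Q.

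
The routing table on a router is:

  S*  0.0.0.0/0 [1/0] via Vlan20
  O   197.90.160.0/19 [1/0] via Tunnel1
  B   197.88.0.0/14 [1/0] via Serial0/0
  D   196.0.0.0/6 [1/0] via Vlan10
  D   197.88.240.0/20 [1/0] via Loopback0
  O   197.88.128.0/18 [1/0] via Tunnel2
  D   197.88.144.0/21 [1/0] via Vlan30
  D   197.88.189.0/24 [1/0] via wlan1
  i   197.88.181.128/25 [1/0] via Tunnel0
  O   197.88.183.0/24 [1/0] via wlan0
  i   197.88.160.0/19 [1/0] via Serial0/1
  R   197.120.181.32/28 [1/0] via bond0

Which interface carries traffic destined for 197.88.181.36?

Serial0/1

Routes whose prefix contains 197.88.181.36:
  0.0.0.0/0 (default, matches everything) -> Vlan20
  196.0.0.0/6 (196.0.0.0 - 199.255.255.255) -> Vlan10
  197.88.0.0/14 (197.88.0.0 - 197.91.255.255) -> Serial0/0
  197.88.128.0/18 (197.88.128.0 - 197.88.191.255) -> Tunnel2
  197.88.160.0/19 (197.88.160.0 - 197.88.191.255) -> Serial0/1
More-specific entries that do NOT match:
  197.120.181.32/28 (197.120.181.32 - 197.120.181.47) does not contain 197.88.181.36
  197.88.181.128/25 (197.88.181.128 - 197.88.181.255) does not contain 197.88.181.36
  197.88.189.0/24 (197.88.189.0 - 197.88.189.255) does not contain 197.88.181.36
  197.88.183.0/24 (197.88.183.0 - 197.88.183.255) does not contain 197.88.181.36
  197.88.144.0/21 (197.88.144.0 - 197.88.151.255) does not contain 197.88.181.36
  197.88.240.0/20 (197.88.240.0 - 197.88.255.255) does not contain 197.88.181.36
Longest matching prefix is /19 -> interface Serial0/1.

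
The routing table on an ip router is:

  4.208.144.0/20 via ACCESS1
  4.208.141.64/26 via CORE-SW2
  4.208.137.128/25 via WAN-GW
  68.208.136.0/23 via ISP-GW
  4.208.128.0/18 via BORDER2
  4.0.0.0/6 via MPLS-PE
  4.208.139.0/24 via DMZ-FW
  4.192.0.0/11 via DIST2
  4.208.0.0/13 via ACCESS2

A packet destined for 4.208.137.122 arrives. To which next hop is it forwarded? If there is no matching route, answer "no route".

BORDER2

Routes whose prefix contains 4.208.137.122:
  4.0.0.0/6 (4.0.0.0 - 7.255.255.255) -> MPLS-PE
  4.192.0.0/11 (4.192.0.0 - 4.223.255.255) -> DIST2
  4.208.0.0/13 (4.208.0.0 - 4.215.255.255) -> ACCESS2
  4.208.128.0/18 (4.208.128.0 - 4.208.191.255) -> BORDER2
More-specific entries that do NOT match:
  4.208.141.64/26 (4.208.141.64 - 4.208.141.127) does not contain 4.208.137.122
  4.208.137.128/25 (4.208.137.128 - 4.208.137.255) does not contain 4.208.137.122
  4.208.139.0/24 (4.208.139.0 - 4.208.139.255) does not contain 4.208.137.122
  68.208.136.0/23 (68.208.136.0 - 68.208.137.255) does not contain 4.208.137.122
  4.208.144.0/20 (4.208.144.0 - 4.208.159.255) does not contain 4.208.137.122
Longest matching prefix is /18 -> next hop BORDER2.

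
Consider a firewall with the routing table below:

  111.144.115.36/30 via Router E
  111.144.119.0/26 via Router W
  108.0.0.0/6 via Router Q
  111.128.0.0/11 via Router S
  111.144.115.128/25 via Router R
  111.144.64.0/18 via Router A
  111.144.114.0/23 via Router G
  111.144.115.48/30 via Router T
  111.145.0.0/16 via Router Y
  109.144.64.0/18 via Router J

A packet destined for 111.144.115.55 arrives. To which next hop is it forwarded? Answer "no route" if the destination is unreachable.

Routes whose prefix contains 111.144.115.55:
  108.0.0.0/6 (108.0.0.0 - 111.255.255.255) -> Router Q
  111.128.0.0/11 (111.128.0.0 - 111.159.255.255) -> Router S
  111.144.64.0/18 (111.144.64.0 - 111.144.127.255) -> Router A
  111.144.114.0/23 (111.144.114.0 - 111.144.115.255) -> Router G
More-specific entries that do NOT match:
  111.144.115.36/30 (111.144.115.36 - 111.144.115.39) does not contain 111.144.115.55
  111.144.115.48/30 (111.144.115.48 - 111.144.115.51) does not contain 111.144.115.55
  111.144.119.0/26 (111.144.119.0 - 111.144.119.63) does not contain 111.144.115.55
  111.144.115.128/25 (111.144.115.128 - 111.144.115.255) does not contain 111.144.115.55
Longest matching prefix is /23 -> next hop Router G.

Router G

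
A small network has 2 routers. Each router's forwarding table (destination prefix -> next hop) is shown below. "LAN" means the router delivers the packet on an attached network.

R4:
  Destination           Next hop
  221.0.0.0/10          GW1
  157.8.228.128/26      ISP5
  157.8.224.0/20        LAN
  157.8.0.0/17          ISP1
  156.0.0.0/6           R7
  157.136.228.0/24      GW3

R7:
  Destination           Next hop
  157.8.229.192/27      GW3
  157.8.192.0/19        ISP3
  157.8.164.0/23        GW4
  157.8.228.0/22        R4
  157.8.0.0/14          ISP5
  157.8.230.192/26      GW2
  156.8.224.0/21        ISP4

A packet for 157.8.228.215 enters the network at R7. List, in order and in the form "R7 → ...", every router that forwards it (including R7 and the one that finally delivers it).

R7 → R4

At R7: longest match for 157.8.228.215 is 157.8.228.0/22 -> R4
At R4: longest match for 157.8.228.215 is 157.8.224.0/20 -> LAN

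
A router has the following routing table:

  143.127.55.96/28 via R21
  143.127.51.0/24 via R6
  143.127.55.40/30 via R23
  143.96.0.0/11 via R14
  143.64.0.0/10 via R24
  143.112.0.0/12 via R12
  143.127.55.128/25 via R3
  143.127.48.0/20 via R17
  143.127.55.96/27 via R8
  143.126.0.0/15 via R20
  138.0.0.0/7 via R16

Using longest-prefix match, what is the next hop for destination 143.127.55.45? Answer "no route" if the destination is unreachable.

Routes whose prefix contains 143.127.55.45:
  143.64.0.0/10 (143.64.0.0 - 143.127.255.255) -> R24
  143.96.0.0/11 (143.96.0.0 - 143.127.255.255) -> R14
  143.112.0.0/12 (143.112.0.0 - 143.127.255.255) -> R12
  143.126.0.0/15 (143.126.0.0 - 143.127.255.255) -> R20
  143.127.48.0/20 (143.127.48.0 - 143.127.63.255) -> R17
More-specific entries that do NOT match:
  143.127.55.40/30 (143.127.55.40 - 143.127.55.43) does not contain 143.127.55.45
  143.127.55.96/28 (143.127.55.96 - 143.127.55.111) does not contain 143.127.55.45
  143.127.55.96/27 (143.127.55.96 - 143.127.55.127) does not contain 143.127.55.45
  143.127.55.128/25 (143.127.55.128 - 143.127.55.255) does not contain 143.127.55.45
  143.127.51.0/24 (143.127.51.0 - 143.127.51.255) does not contain 143.127.55.45
Longest matching prefix is /20 -> next hop R17.

R17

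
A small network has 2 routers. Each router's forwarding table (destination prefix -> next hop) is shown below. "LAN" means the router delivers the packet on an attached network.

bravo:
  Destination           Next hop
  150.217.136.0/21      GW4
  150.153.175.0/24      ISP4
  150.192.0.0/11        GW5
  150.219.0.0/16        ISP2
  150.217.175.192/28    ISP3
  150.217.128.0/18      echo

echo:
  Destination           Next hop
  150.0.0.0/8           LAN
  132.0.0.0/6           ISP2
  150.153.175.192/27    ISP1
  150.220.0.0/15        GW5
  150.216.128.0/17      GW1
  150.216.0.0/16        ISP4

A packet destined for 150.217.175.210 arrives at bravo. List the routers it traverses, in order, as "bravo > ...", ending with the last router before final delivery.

At bravo: longest match for 150.217.175.210 is 150.217.128.0/18 -> echo
At echo: longest match for 150.217.175.210 is 150.0.0.0/8 -> LAN

bravo > echo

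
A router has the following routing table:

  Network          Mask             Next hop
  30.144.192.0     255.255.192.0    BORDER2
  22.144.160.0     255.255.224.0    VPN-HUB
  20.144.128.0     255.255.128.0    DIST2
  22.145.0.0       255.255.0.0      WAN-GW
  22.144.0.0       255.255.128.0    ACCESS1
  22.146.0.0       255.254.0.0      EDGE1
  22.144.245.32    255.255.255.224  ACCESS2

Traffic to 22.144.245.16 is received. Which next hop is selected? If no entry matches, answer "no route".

No entry's prefix contains 22.144.245.16; there is no default route.

no route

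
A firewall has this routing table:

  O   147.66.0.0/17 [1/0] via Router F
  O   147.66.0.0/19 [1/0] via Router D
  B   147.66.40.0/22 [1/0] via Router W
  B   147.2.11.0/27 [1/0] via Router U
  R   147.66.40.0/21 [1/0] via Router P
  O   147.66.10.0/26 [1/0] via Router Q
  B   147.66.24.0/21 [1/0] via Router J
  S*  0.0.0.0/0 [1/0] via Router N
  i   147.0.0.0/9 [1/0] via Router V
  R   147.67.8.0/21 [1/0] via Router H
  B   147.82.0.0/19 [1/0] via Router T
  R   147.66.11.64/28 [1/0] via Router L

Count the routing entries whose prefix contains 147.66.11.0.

4

Prefixes containing 147.66.11.0:
  0.0.0.0/0 (default, matches everything)
  147.0.0.0/9 (147.0.0.0 - 147.127.255.255)
  147.66.0.0/17 (147.66.0.0 - 147.66.127.255)
  147.66.0.0/19 (147.66.0.0 - 147.66.31.255)
Total matching entries: 4.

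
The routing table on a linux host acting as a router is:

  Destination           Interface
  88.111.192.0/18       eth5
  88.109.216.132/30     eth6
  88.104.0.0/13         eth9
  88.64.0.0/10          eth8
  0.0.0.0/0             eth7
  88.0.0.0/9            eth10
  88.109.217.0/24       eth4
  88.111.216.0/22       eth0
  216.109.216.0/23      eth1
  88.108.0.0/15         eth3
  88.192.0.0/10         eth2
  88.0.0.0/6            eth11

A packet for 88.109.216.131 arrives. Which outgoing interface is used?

Routes whose prefix contains 88.109.216.131:
  0.0.0.0/0 (default, matches everything) -> eth7
  88.0.0.0/6 (88.0.0.0 - 91.255.255.255) -> eth11
  88.0.0.0/9 (88.0.0.0 - 88.127.255.255) -> eth10
  88.64.0.0/10 (88.64.0.0 - 88.127.255.255) -> eth8
  88.104.0.0/13 (88.104.0.0 - 88.111.255.255) -> eth9
  88.108.0.0/15 (88.108.0.0 - 88.109.255.255) -> eth3
More-specific entries that do NOT match:
  88.109.216.132/30 (88.109.216.132 - 88.109.216.135) does not contain 88.109.216.131
  88.109.217.0/24 (88.109.217.0 - 88.109.217.255) does not contain 88.109.216.131
  216.109.216.0/23 (216.109.216.0 - 216.109.217.255) does not contain 88.109.216.131
  88.111.216.0/22 (88.111.216.0 - 88.111.219.255) does not contain 88.109.216.131
  88.111.192.0/18 (88.111.192.0 - 88.111.255.255) does not contain 88.109.216.131
Longest matching prefix is /15 -> interface eth3.

eth3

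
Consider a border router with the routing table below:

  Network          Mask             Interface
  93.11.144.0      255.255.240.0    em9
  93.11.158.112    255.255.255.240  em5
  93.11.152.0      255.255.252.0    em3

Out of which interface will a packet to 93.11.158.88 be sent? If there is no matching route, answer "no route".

Routes whose prefix contains 93.11.158.88:
  93.11.144.0/20 (93.11.144.0 - 93.11.159.255) -> em9
More-specific entries that do NOT match:
  93.11.158.112/28 (93.11.158.112 - 93.11.158.127) does not contain 93.11.158.88
  93.11.152.0/22 (93.11.152.0 - 93.11.155.255) does not contain 93.11.158.88
Longest matching prefix is /20 -> interface em9.

em9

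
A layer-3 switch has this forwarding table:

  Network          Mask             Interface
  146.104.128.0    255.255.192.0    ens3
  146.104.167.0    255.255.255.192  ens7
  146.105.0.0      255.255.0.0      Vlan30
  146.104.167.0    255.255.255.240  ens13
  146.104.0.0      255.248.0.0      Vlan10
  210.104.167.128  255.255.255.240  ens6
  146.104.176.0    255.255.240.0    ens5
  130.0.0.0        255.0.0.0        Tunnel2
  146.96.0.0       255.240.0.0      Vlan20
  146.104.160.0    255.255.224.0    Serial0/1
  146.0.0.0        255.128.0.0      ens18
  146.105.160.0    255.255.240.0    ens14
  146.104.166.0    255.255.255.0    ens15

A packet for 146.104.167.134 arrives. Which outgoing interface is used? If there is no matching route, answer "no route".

Routes whose prefix contains 146.104.167.134:
  146.0.0.0/9 (146.0.0.0 - 146.127.255.255) -> ens18
  146.96.0.0/12 (146.96.0.0 - 146.111.255.255) -> Vlan20
  146.104.0.0/13 (146.104.0.0 - 146.111.255.255) -> Vlan10
  146.104.128.0/18 (146.104.128.0 - 146.104.191.255) -> ens3
  146.104.160.0/19 (146.104.160.0 - 146.104.191.255) -> Serial0/1
More-specific entries that do NOT match:
  146.104.167.0/28 (146.104.167.0 - 146.104.167.15) does not contain 146.104.167.134
  210.104.167.128/28 (210.104.167.128 - 210.104.167.143) does not contain 146.104.167.134
  146.104.167.0/26 (146.104.167.0 - 146.104.167.63) does not contain 146.104.167.134
  146.104.166.0/24 (146.104.166.0 - 146.104.166.255) does not contain 146.104.167.134
  146.104.176.0/20 (146.104.176.0 - 146.104.191.255) does not contain 146.104.167.134
  146.105.160.0/20 (146.105.160.0 - 146.105.175.255) does not contain 146.104.167.134
Longest matching prefix is /19 -> interface Serial0/1.

Serial0/1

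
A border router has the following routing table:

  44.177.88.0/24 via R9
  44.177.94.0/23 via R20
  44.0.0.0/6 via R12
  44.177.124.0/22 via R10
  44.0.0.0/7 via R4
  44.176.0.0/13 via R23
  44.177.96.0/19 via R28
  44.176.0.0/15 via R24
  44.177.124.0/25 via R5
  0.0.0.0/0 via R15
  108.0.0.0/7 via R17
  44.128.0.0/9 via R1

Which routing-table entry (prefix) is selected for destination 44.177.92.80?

44.176.0.0/15

Entries matching 44.177.92.80:
  0.0.0.0/0 (default, matches everything)
  44.0.0.0/6 (44.0.0.0 - 47.255.255.255)
  44.0.0.0/7 (44.0.0.0 - 45.255.255.255)
  44.128.0.0/9 (44.128.0.0 - 44.255.255.255)
  44.176.0.0/13 (44.176.0.0 - 44.183.255.255)
  44.176.0.0/15 (44.176.0.0 - 44.177.255.255)
Most specific is 44.176.0.0/15.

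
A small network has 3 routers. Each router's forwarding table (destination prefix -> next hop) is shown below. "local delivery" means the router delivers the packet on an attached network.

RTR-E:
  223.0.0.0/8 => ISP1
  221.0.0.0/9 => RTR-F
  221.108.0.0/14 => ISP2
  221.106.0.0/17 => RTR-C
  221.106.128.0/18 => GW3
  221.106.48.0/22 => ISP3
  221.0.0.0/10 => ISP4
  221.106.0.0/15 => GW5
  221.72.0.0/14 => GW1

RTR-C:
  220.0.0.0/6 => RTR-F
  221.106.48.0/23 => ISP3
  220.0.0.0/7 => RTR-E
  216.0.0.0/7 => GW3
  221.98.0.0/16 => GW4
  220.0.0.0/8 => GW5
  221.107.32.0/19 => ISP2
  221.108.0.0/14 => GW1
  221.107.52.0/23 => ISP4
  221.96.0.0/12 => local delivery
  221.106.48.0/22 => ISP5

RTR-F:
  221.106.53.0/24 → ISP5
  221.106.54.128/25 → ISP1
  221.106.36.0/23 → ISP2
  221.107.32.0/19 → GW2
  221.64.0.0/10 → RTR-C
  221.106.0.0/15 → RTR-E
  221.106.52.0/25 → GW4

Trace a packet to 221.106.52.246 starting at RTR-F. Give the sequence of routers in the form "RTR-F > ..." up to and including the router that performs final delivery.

RTR-F > RTR-E > RTR-C

At RTR-F: longest match for 221.106.52.246 is 221.106.0.0/15 -> RTR-E
At RTR-E: longest match for 221.106.52.246 is 221.106.0.0/17 -> RTR-C
At RTR-C: longest match for 221.106.52.246 is 221.96.0.0/12 -> local delivery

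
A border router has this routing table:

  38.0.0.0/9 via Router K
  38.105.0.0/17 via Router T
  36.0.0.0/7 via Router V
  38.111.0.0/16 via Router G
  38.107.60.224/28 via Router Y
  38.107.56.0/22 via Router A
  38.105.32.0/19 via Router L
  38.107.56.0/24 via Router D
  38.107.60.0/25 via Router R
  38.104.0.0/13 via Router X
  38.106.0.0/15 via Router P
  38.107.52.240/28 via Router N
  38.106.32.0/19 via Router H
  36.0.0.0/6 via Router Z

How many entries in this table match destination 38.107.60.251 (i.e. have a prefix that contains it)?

Prefixes containing 38.107.60.251:
  36.0.0.0/6 (36.0.0.0 - 39.255.255.255)
  38.0.0.0/9 (38.0.0.0 - 38.127.255.255)
  38.104.0.0/13 (38.104.0.0 - 38.111.255.255)
  38.106.0.0/15 (38.106.0.0 - 38.107.255.255)
Total matching entries: 4.

4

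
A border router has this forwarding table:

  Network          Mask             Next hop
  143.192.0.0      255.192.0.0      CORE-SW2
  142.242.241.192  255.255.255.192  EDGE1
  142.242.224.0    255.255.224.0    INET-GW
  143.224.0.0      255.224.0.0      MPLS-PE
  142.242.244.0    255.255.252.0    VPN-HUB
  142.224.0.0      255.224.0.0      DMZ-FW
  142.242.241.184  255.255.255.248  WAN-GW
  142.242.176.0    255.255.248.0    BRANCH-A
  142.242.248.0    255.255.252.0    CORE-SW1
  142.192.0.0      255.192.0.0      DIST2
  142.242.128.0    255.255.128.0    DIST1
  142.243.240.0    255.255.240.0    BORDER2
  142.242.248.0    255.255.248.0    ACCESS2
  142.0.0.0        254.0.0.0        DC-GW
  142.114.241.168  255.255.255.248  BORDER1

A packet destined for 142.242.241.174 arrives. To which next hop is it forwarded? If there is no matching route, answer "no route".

INET-GW

Routes whose prefix contains 142.242.241.174:
  142.0.0.0/7 (142.0.0.0 - 143.255.255.255) -> DC-GW
  142.192.0.0/10 (142.192.0.0 - 142.255.255.255) -> DIST2
  142.224.0.0/11 (142.224.0.0 - 142.255.255.255) -> DMZ-FW
  142.242.128.0/17 (142.242.128.0 - 142.242.255.255) -> DIST1
  142.242.224.0/19 (142.242.224.0 - 142.242.255.255) -> INET-GW
More-specific entries that do NOT match:
  142.242.241.184/29 (142.242.241.184 - 142.242.241.191) does not contain 142.242.241.174
  142.114.241.168/29 (142.114.241.168 - 142.114.241.175) does not contain 142.242.241.174
  142.242.241.192/26 (142.242.241.192 - 142.242.241.255) does not contain 142.242.241.174
  142.242.244.0/22 (142.242.244.0 - 142.242.247.255) does not contain 142.242.241.174
  142.242.248.0/22 (142.242.248.0 - 142.242.251.255) does not contain 142.242.241.174
  142.242.176.0/21 (142.242.176.0 - 142.242.183.255) does not contain 142.242.241.174
  142.242.248.0/21 (142.242.248.0 - 142.242.255.255) does not contain 142.242.241.174
  142.243.240.0/20 (142.243.240.0 - 142.243.255.255) does not contain 142.242.241.174
Longest matching prefix is /19 -> next hop INET-GW.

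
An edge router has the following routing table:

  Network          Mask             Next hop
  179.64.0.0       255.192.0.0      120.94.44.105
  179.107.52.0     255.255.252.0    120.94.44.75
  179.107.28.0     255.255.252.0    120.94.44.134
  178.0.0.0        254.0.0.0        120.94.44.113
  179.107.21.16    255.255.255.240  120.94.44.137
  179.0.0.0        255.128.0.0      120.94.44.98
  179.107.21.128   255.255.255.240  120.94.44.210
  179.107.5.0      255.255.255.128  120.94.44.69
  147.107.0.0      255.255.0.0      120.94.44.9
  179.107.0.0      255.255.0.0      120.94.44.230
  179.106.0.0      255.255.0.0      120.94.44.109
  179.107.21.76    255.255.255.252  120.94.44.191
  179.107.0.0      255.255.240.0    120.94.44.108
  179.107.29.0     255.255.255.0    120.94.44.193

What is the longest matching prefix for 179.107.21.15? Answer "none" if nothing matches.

179.107.0.0/16

Entries matching 179.107.21.15:
  178.0.0.0/7 (178.0.0.0 - 179.255.255.255)
  179.0.0.0/9 (179.0.0.0 - 179.127.255.255)
  179.64.0.0/10 (179.64.0.0 - 179.127.255.255)
  179.107.0.0/16 (179.107.0.0 - 179.107.255.255)
Most specific is 179.107.0.0/16.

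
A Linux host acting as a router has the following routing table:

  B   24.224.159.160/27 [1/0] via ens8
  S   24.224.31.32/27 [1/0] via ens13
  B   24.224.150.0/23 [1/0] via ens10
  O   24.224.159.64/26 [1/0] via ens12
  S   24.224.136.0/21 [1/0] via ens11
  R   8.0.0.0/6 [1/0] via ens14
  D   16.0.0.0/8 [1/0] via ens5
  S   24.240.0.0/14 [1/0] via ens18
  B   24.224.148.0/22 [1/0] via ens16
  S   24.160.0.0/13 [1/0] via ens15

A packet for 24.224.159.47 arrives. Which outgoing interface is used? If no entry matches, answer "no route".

no route

No entry's prefix contains 24.224.159.47; there is no default route.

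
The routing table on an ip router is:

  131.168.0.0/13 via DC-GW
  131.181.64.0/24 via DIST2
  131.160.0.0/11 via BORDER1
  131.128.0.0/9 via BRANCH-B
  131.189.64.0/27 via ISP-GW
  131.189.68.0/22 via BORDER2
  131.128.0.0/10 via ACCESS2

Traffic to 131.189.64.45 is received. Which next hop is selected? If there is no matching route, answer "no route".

Routes whose prefix contains 131.189.64.45:
  131.128.0.0/9 (131.128.0.0 - 131.255.255.255) -> BRANCH-B
  131.128.0.0/10 (131.128.0.0 - 131.191.255.255) -> ACCESS2
  131.160.0.0/11 (131.160.0.0 - 131.191.255.255) -> BORDER1
More-specific entries that do NOT match:
  131.189.64.0/27 (131.189.64.0 - 131.189.64.31) does not contain 131.189.64.45
  131.181.64.0/24 (131.181.64.0 - 131.181.64.255) does not contain 131.189.64.45
  131.189.68.0/22 (131.189.68.0 - 131.189.71.255) does not contain 131.189.64.45
  131.168.0.0/13 (131.168.0.0 - 131.175.255.255) does not contain 131.189.64.45
Longest matching prefix is /11 -> next hop BORDER1.

BORDER1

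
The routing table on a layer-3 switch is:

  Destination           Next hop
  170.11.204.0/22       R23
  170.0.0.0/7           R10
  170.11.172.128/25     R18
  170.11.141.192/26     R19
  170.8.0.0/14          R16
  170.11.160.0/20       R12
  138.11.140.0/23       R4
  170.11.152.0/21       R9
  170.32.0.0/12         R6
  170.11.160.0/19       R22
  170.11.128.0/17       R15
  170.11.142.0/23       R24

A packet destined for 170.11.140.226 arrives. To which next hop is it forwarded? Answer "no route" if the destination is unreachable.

R15

Routes whose prefix contains 170.11.140.226:
  170.0.0.0/7 (170.0.0.0 - 171.255.255.255) -> R10
  170.8.0.0/14 (170.8.0.0 - 170.11.255.255) -> R16
  170.11.128.0/17 (170.11.128.0 - 170.11.255.255) -> R15
More-specific entries that do NOT match:
  170.11.141.192/26 (170.11.141.192 - 170.11.141.255) does not contain 170.11.140.226
  170.11.172.128/25 (170.11.172.128 - 170.11.172.255) does not contain 170.11.140.226
  138.11.140.0/23 (138.11.140.0 - 138.11.141.255) does not contain 170.11.140.226
  170.11.142.0/23 (170.11.142.0 - 170.11.143.255) does not contain 170.11.140.226
  170.11.204.0/22 (170.11.204.0 - 170.11.207.255) does not contain 170.11.140.226
  170.11.152.0/21 (170.11.152.0 - 170.11.159.255) does not contain 170.11.140.226
  170.11.160.0/20 (170.11.160.0 - 170.11.175.255) does not contain 170.11.140.226
  170.11.160.0/19 (170.11.160.0 - 170.11.191.255) does not contain 170.11.140.226
Longest matching prefix is /17 -> next hop R15.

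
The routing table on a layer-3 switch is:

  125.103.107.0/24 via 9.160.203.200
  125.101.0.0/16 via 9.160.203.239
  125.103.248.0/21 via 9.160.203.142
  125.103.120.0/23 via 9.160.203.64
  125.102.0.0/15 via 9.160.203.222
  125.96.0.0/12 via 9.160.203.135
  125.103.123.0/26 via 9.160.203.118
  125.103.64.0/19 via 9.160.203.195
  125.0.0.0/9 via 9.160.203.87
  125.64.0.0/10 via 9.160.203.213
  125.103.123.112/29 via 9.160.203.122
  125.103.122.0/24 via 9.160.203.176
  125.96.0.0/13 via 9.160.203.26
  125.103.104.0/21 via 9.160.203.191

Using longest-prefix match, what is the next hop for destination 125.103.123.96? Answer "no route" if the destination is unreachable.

Routes whose prefix contains 125.103.123.96:
  125.0.0.0/9 (125.0.0.0 - 125.127.255.255) -> 9.160.203.87
  125.64.0.0/10 (125.64.0.0 - 125.127.255.255) -> 9.160.203.213
  125.96.0.0/12 (125.96.0.0 - 125.111.255.255) -> 9.160.203.135
  125.96.0.0/13 (125.96.0.0 - 125.103.255.255) -> 9.160.203.26
  125.102.0.0/15 (125.102.0.0 - 125.103.255.255) -> 9.160.203.222
More-specific entries that do NOT match:
  125.103.123.112/29 (125.103.123.112 - 125.103.123.119) does not contain 125.103.123.96
  125.103.123.0/26 (125.103.123.0 - 125.103.123.63) does not contain 125.103.123.96
  125.103.107.0/24 (125.103.107.0 - 125.103.107.255) does not contain 125.103.123.96
  125.103.122.0/24 (125.103.122.0 - 125.103.122.255) does not contain 125.103.123.96
  125.103.120.0/23 (125.103.120.0 - 125.103.121.255) does not contain 125.103.123.96
  125.103.248.0/21 (125.103.248.0 - 125.103.255.255) does not contain 125.103.123.96
  125.103.104.0/21 (125.103.104.0 - 125.103.111.255) does not contain 125.103.123.96
  125.103.64.0/19 (125.103.64.0 - 125.103.95.255) does not contain 125.103.123.96
  125.101.0.0/16 (125.101.0.0 - 125.101.255.255) does not contain 125.103.123.96
Longest matching prefix is /15 -> next hop 9.160.203.222.

9.160.203.222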